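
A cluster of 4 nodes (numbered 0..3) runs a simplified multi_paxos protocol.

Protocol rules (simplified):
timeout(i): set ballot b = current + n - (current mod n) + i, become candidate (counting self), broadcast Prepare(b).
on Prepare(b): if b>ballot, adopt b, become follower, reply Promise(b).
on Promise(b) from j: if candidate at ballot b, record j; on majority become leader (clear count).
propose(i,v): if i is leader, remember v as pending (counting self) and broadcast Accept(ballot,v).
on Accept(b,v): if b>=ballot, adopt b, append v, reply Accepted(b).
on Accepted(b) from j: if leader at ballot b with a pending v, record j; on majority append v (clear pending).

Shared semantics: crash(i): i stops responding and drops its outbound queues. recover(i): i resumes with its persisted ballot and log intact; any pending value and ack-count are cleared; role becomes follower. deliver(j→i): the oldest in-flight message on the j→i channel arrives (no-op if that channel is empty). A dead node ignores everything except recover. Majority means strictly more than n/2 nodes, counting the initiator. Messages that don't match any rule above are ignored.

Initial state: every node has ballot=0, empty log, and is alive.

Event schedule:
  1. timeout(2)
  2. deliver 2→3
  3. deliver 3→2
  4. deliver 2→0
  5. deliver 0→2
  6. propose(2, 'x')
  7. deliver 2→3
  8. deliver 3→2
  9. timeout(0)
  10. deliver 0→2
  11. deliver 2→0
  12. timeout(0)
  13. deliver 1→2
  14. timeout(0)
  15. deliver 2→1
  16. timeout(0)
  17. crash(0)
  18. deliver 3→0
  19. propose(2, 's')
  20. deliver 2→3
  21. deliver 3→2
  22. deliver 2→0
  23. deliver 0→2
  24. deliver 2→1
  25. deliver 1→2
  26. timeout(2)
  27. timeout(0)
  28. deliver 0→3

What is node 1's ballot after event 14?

after 1 — timeout(2): n2:cand/b6/[-]
after 2 — deliver 2→3: n3:foll/b6/[-]
after 3 — deliver 3→2: ·
after 4 — deliver 2→0: n0:foll/b6/[-]
after 5 — deliver 0→2: n2:lead/b6/[-]
after 6 — propose(2,'x'): ·
after 7 — deliver 2→3: n3:foll/b6/[x]
after 8 — deliver 3→2: ·
after 9 — timeout(0): n0:cand/b8/[-]
after 10 — deliver 0→2: n2:foll/b8/[-]
after 11 — deliver 2→0: ·
after 12 — timeout(0): n0:cand/b12/[-]
after 13 — deliver 1→2: ·
after 14 — timeout(0): n0:cand/b16/[-]

0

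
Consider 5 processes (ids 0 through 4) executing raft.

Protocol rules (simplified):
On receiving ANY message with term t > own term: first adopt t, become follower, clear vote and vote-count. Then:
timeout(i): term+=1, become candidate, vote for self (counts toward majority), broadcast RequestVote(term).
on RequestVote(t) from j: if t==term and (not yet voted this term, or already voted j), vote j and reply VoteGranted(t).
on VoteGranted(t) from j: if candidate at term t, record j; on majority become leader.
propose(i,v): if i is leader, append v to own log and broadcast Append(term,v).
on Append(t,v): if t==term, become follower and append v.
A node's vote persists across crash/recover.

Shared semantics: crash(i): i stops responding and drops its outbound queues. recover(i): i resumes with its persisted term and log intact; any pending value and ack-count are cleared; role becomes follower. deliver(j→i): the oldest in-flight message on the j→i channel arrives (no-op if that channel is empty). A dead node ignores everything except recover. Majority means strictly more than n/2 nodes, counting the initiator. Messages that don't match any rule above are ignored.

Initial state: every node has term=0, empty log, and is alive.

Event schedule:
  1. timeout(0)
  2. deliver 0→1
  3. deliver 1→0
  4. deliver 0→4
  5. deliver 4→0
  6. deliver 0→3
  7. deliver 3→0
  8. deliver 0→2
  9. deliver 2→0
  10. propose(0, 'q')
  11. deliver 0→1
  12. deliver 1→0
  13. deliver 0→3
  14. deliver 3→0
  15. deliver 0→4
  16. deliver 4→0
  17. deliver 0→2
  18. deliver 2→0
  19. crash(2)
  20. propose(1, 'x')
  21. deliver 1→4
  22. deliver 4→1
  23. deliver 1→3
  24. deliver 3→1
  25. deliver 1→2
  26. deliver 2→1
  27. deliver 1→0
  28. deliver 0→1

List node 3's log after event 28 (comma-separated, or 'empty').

[1] timeout(0) → N0(cand t1 [-])
[2] deliver 0→1 → N1(foll t1 [-])
[3] deliver 1→0 → ∅
[4] deliver 0→4 → N4(foll t1 [-])
[5] deliver 4→0 → N0(lead t1 [-])
[6] deliver 0→3 → N3(foll t1 [-])
[7] deliver 3→0 → ∅
[8] deliver 0→2 → N2(foll t1 [-])
[9] deliver 2→0 → ∅
[10] propose(0,'q') → N0(lead t1 [q])
[11] deliver 0→1 → N1(foll t1 [q])
[12] deliver 1→0 → ∅
[13] deliver 0→3 → N3(foll t1 [q])
[14] deliver 3→0 → ∅
[15] deliver 0→4 → N4(foll t1 [q])
[16] deliver 4→0 → ∅
[17] deliver 0→2 → N2(foll t1 [q])
[18] deliver 2→0 → ∅
[19] crash(2) → N2(✗foll t1 [q])
[20] propose(1,'x') → ∅
[21] deliver 1→4 → ∅
[22] deliver 4→1 → ∅
[23] deliver 1→3 → ∅
[24] deliver 3→1 → ∅
[25] deliver 1→2 → ∅
[26] deliver 2→1 → ∅
[27] deliver 1→0 → ∅
[28] deliver 0→1 → ∅

q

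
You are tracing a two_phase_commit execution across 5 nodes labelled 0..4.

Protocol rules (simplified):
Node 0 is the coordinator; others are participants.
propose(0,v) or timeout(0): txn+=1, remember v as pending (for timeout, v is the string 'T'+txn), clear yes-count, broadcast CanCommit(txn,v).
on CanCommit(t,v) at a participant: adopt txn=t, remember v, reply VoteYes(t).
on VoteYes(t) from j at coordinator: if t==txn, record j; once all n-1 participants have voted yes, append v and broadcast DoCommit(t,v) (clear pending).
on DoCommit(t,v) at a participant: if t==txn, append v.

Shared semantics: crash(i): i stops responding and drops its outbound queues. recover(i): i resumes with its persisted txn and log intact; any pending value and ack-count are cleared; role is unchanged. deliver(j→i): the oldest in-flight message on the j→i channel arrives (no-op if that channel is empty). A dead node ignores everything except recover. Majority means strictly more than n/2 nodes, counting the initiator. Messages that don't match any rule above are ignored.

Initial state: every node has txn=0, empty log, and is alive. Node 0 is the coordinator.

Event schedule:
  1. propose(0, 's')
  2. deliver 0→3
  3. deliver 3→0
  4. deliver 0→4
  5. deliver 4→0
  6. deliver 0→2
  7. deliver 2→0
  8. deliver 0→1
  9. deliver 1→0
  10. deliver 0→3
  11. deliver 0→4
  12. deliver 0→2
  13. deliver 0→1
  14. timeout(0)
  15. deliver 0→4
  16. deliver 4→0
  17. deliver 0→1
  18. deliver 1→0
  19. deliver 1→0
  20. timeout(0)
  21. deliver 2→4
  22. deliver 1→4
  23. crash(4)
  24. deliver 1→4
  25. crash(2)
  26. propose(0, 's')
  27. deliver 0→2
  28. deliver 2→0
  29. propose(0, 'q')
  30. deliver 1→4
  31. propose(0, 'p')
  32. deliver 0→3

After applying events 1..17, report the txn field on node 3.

[1] propose(0,'s') → N0(coor t1 [-])
[2] deliver 0→3 → N3(part t1 [-])
[3] deliver 3→0 → ∅
[4] deliver 0→4 → N4(part t1 [-])
[5] deliver 4→0 → ∅
[6] deliver 0→2 → N2(part t1 [-])
[7] deliver 2→0 → ∅
[8] deliver 0→1 → N1(part t1 [-])
[9] deliver 1→0 → N0(coor t1 [s])
[10] deliver 0→3 → N3(part t1 [s])
[11] deliver 0→4 → N4(part t1 [s])
[12] deliver 0→2 → N2(part t1 [s])
[13] deliver 0→1 → N1(part t1 [s])
[14] timeout(0) → N0(coor t2 [s])
[15] deliver 0→4 → N4(part t2 [s])
[16] deliver 4→0 → ∅
[17] deliver 0→1 → N1(part t2 [s])

1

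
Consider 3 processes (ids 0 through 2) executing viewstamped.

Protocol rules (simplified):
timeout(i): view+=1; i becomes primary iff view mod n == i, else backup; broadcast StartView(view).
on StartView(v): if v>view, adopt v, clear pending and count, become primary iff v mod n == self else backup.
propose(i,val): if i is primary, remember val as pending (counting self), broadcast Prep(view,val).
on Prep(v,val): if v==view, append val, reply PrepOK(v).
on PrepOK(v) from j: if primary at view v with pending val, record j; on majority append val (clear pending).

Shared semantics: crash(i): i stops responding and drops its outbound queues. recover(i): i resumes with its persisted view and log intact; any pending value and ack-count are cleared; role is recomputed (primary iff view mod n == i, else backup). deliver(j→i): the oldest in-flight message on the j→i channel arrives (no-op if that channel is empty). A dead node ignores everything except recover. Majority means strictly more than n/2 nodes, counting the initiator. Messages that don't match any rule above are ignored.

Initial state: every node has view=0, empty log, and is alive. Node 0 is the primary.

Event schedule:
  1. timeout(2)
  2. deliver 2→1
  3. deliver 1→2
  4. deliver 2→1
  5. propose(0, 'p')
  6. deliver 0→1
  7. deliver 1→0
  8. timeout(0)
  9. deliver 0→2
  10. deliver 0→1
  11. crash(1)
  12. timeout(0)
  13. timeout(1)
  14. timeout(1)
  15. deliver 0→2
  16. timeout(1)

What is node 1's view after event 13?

after 1 — timeout(2): n2:back/v1/[-]
after 2 — deliver 2→1: n1:prim/v1/[-]
after 3 — deliver 1→2: ·
after 4 — deliver 2→1: ·
after 5 — propose(0,'p'): ·
after 6 — deliver 0→1: ·
after 7 — deliver 1→0: ·
after 8 — timeout(0): n0:back/v1/[-]
after 9 — deliver 0→2: ·
after 10 — deliver 0→1: ·
after 11 — crash(1): n1:✗prim/v1/[-]
after 12 — timeout(0): n0:back/v2/[-]
after 13 — timeout(1): ·

1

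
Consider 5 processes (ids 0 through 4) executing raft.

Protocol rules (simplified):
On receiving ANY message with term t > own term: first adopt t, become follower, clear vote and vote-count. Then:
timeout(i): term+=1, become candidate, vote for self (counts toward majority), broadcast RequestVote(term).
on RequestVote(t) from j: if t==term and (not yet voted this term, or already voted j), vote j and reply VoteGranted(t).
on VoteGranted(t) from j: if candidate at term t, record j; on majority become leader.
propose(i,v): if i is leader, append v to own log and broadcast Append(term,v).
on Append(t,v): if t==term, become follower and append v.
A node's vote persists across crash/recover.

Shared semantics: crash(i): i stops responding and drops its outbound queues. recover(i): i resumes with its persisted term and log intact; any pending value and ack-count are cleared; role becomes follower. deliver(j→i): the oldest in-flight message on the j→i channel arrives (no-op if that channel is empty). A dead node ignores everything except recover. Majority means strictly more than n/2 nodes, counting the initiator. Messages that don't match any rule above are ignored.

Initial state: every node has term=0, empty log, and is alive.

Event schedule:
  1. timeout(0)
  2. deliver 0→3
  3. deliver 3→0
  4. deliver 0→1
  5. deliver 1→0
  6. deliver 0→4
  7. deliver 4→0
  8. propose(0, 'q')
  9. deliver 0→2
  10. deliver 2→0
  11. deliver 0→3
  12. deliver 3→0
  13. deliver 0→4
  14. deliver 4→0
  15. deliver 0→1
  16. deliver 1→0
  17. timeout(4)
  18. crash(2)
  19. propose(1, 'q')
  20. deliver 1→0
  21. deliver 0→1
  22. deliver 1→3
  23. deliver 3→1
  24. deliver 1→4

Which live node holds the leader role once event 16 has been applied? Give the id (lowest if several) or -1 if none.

e1 timeout(0): 0[cand,t=1,-]
e2 deliver 0→3: 3[foll,t=1,-]
e3 deliver 3→0: ·
e4 deliver 0→1: 1[foll,t=1,-]
e5 deliver 1→0: 0[lead,t=1,-]
e6 deliver 0→4: 4[foll,t=1,-]
e7 deliver 4→0: ·
e8 propose(0,'q'): 0[lead,t=1,q]
e9 deliver 0→2: 2[foll,t=1,-]
e10 deliver 2→0: ·
e11 deliver 0→3: 3[foll,t=1,q]
e12 deliver 3→0: ·
e13 deliver 0→4: 4[foll,t=1,q]
e14 deliver 4→0: ·
e15 deliver 0→1: 1[foll,t=1,q]
e16 deliver 1→0: ·

0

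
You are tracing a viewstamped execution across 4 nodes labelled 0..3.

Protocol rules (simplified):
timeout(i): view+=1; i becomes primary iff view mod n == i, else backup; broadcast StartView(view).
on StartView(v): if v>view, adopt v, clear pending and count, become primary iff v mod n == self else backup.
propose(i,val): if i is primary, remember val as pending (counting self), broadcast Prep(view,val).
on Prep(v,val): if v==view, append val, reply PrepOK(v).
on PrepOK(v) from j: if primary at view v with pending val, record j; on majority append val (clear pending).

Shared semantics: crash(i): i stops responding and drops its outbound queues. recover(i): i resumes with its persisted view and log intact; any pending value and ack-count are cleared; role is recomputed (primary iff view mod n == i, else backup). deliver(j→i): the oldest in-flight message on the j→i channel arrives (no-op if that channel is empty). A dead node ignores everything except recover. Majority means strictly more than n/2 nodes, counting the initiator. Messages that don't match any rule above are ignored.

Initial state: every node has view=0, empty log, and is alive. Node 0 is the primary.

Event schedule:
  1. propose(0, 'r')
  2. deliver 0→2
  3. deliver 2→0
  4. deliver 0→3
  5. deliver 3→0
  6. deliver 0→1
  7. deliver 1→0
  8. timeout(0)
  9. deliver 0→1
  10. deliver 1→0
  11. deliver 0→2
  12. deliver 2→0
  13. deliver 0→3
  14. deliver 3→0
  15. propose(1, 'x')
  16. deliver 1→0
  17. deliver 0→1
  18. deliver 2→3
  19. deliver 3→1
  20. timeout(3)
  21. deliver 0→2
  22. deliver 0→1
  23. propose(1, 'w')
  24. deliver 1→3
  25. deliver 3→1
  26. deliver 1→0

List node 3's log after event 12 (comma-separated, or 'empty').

r

after 1 — propose(0,'r'): ·
after 2 — deliver 0→2: n2:back/v0/[r]
after 3 — deliver 2→0: ·
after 4 — deliver 0→3: n3:back/v0/[r]
after 5 — deliver 3→0: n0:prim/v0/[r]
after 6 — deliver 0→1: n1:back/v0/[r]
after 7 — deliver 1→0: ·
after 8 — timeout(0): n0:back/v1/[r]
after 9 — deliver 0→1: n1:prim/v1/[r]
after 10 — deliver 1→0: ·
after 11 — deliver 0→2: n2:back/v1/[r]
after 12 — deliver 2→0: ·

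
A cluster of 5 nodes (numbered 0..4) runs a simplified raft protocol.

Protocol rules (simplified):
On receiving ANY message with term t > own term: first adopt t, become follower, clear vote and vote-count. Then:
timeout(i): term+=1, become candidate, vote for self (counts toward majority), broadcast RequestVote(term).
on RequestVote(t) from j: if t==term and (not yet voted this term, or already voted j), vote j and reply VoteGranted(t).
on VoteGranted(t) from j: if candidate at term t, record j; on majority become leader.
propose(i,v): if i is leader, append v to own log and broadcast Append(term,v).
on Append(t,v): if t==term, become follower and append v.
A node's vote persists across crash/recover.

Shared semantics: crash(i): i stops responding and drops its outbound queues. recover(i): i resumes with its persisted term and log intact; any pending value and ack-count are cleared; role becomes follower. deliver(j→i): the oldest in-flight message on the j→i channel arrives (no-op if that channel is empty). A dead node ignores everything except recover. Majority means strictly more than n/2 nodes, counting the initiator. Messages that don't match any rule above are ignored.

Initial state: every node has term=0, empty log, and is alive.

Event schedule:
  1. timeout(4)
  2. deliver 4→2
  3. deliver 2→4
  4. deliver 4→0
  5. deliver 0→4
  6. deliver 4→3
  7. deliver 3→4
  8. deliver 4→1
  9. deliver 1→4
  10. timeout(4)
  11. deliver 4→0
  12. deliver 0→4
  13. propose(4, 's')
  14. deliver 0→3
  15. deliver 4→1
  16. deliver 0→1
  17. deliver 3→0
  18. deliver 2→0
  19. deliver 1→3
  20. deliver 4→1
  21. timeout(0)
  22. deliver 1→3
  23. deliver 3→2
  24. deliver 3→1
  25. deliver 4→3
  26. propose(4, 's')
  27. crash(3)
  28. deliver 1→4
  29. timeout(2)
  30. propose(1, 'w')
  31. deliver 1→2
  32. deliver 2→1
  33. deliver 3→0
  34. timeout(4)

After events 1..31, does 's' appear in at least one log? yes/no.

1. timeout(4):  <4:cand t1 ->
2. deliver 4→2:  <2:foll t1 ->
3. deliver 2→4:  nop
4. deliver 4→0:  <0:foll t1 ->
5. deliver 0→4:  <4:lead t1 ->
6. deliver 4→3:  <3:foll t1 ->
7. deliver 3→4:  nop
8. deliver 4→1:  <1:foll t1 ->
9. deliver 1→4:  nop
10. timeout(4):  <4:cand t2 ->
11. deliver 4→0:  <0:foll t2 ->
12. deliver 0→4:  nop
13. propose(4,'s'):  nop
14. deliver 0→3:  nop
15. deliver 4→1:  <1:foll t2 ->
16. deliver 0→1:  nop
17. deliver 3→0:  nop
18. deliver 2→0:  nop
19. deliver 1→3:  nop
20. deliver 4→1:  nop
21. timeout(0):  <0:cand t3 ->
22. deliver 1→3:  nop
23. deliver 3→2:  nop
24. deliver 3→1:  nop
25. deliver 4→3:  <3:foll t2 ->
26. propose(4,'s'):  nop
27. crash(3):  <3:✗foll t2 ->
28. deliver 1→4:  <4:lead t2 ->
29. timeout(2):  <2:cand t2 ->
30. propose(1,'w'):  nop
31. deliver 1→2:  nop

no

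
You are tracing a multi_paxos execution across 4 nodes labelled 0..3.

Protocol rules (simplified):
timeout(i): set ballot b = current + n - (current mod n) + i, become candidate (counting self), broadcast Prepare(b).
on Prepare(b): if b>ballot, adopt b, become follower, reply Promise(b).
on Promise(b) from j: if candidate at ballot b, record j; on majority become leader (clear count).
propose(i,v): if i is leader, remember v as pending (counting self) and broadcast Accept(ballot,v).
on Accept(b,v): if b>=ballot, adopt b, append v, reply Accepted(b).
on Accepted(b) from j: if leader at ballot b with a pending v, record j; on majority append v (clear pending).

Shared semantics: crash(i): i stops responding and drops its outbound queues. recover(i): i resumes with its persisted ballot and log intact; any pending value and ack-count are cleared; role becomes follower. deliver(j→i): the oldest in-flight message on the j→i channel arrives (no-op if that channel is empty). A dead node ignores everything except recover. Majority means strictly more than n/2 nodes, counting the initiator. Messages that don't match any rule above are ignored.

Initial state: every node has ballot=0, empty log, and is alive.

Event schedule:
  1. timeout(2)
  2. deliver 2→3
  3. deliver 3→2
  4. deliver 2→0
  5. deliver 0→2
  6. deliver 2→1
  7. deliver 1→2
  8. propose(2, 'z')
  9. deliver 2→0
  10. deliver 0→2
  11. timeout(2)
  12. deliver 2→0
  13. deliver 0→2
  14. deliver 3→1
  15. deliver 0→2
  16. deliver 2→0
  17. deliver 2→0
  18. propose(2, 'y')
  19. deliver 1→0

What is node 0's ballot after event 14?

10

after 1 — timeout(2): n2:cand/b6/[-]
after 2 — deliver 2→3: n3:foll/b6/[-]
after 3 — deliver 3→2: ·
after 4 — deliver 2→0: n0:foll/b6/[-]
after 5 — deliver 0→2: n2:lead/b6/[-]
after 6 — deliver 2→1: n1:foll/b6/[-]
after 7 — deliver 1→2: ·
after 8 — propose(2,'z'): ·
after 9 — deliver 2→0: n0:foll/b6/[z]
after 10 — deliver 0→2: ·
after 11 — timeout(2): n2:cand/b10/[-]
after 12 — deliver 2→0: n0:foll/b10/[z]
after 13 — deliver 0→2: ·
after 14 — deliver 3→1: ·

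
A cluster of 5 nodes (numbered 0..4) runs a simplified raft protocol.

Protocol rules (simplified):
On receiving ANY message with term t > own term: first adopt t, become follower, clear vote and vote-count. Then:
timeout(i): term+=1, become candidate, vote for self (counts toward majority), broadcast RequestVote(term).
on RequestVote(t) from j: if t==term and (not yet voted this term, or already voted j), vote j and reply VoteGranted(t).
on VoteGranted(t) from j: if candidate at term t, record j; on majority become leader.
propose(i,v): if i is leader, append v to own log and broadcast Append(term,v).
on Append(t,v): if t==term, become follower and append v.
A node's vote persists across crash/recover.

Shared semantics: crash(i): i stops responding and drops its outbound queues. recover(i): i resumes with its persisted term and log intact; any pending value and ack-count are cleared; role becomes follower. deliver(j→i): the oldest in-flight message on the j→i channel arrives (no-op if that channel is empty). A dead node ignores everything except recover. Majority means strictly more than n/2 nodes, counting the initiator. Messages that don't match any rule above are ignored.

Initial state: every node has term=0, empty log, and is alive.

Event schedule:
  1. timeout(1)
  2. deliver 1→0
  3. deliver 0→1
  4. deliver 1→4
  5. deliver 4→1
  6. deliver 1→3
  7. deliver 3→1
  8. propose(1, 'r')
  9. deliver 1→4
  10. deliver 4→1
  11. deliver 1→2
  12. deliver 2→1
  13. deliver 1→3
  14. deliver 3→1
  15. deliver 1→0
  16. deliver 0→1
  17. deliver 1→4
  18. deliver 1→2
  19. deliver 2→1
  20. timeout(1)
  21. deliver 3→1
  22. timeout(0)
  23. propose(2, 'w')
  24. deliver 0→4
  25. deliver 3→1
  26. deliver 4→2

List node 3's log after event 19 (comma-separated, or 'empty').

[1] timeout(1) → N1(cand t1 [-])
[2] deliver 1→0 → N0(foll t1 [-])
[3] deliver 0→1 → ∅
[4] deliver 1→4 → N4(foll t1 [-])
[5] deliver 4→1 → N1(lead t1 [-])
[6] deliver 1→3 → N3(foll t1 [-])
[7] deliver 3→1 → ∅
[8] propose(1,'r') → N1(lead t1 [r])
[9] deliver 1→4 → N4(foll t1 [r])
[10] deliver 4→1 → ∅
[11] deliver 1→2 → N2(foll t1 [-])
[12] deliver 2→1 → ∅
[13] deliver 1→3 → N3(foll t1 [r])
[14] deliver 3→1 → ∅
[15] deliver 1→0 → N0(foll t1 [r])
[16] deliver 0→1 → ∅
[17] deliver 1→4 → ∅
[18] deliver 1→2 → N2(foll t1 [r])
[19] deliver 2→1 → ∅

r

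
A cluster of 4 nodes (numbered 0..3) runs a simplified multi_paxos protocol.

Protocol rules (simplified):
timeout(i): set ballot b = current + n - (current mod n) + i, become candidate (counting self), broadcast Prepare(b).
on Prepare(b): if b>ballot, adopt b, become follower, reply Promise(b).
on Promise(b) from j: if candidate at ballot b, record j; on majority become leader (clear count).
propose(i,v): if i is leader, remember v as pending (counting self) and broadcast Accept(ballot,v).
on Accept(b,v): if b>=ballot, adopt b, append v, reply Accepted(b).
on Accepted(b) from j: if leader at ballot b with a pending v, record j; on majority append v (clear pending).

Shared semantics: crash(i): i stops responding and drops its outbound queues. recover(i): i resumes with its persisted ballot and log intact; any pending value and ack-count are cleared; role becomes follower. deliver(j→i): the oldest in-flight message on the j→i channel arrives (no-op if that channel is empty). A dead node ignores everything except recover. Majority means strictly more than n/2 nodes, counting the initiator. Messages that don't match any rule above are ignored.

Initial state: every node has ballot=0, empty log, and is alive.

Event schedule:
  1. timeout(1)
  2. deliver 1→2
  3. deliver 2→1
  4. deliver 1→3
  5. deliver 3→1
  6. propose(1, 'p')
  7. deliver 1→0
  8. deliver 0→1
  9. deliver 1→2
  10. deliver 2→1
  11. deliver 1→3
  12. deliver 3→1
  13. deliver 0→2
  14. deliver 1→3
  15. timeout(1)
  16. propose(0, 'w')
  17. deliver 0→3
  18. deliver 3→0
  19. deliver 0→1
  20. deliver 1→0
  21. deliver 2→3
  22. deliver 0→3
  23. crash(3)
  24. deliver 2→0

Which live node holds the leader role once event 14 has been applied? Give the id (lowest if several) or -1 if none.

1. timeout(1):  <1:cand b5 ->
2. deliver 1→2:  <2:foll b5 ->
3. deliver 2→1:  nop
4. deliver 1→3:  <3:foll b5 ->
5. deliver 3→1:  <1:lead b5 ->
6. propose(1,'p'):  nop
7. deliver 1→0:  <0:foll b5 ->
8. deliver 0→1:  nop
9. deliver 1→2:  <2:foll b5 p>
10. deliver 2→1:  nop
11. deliver 1→3:  <3:foll b5 p>
12. deliver 3→1:  <1:lead b5 p>
13. deliver 0→2:  nop
14. deliver 1→3:  nop

1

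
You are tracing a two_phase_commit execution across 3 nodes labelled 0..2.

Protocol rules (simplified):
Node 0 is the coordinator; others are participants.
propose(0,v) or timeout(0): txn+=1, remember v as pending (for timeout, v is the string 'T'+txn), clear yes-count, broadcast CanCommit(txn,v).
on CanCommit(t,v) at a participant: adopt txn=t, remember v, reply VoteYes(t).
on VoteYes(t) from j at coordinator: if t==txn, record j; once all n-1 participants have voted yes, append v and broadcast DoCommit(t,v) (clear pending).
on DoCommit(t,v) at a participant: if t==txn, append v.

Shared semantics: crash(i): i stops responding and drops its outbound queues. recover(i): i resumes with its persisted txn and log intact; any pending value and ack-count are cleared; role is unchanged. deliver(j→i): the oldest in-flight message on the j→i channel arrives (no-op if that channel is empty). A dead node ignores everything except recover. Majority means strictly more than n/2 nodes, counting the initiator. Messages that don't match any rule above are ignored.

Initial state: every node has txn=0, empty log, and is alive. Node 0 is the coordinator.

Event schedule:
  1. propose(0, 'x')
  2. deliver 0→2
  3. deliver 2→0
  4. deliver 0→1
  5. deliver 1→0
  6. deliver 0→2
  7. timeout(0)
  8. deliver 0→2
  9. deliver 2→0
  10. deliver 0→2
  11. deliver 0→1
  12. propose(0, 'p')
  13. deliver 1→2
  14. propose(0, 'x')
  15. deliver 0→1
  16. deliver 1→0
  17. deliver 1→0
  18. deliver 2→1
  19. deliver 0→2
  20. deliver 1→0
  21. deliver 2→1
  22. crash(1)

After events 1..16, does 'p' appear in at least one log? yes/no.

1. propose(0,'x'):  <0:coor t1 ->
2. deliver 0→2:  <2:part t1 ->
3. deliver 2→0:  nop
4. deliver 0→1:  <1:part t1 ->
5. deliver 1→0:  <0:coor t1 x>
6. deliver 0→2:  <2:part t1 x>
7. timeout(0):  <0:coor t2 x>
8. deliver 0→2:  <2:part t2 x>
9. deliver 2→0:  nop
10. deliver 0→2:  nop
11. deliver 0→1:  <1:part t1 x>
12. propose(0,'p'):  <0:coor t3 x>
13. deliver 1→2:  nop
14. propose(0,'x'):  <0:coor t4 x>
15. deliver 0→1:  <1:part t2 x>
16. deliver 1→0:  nop

no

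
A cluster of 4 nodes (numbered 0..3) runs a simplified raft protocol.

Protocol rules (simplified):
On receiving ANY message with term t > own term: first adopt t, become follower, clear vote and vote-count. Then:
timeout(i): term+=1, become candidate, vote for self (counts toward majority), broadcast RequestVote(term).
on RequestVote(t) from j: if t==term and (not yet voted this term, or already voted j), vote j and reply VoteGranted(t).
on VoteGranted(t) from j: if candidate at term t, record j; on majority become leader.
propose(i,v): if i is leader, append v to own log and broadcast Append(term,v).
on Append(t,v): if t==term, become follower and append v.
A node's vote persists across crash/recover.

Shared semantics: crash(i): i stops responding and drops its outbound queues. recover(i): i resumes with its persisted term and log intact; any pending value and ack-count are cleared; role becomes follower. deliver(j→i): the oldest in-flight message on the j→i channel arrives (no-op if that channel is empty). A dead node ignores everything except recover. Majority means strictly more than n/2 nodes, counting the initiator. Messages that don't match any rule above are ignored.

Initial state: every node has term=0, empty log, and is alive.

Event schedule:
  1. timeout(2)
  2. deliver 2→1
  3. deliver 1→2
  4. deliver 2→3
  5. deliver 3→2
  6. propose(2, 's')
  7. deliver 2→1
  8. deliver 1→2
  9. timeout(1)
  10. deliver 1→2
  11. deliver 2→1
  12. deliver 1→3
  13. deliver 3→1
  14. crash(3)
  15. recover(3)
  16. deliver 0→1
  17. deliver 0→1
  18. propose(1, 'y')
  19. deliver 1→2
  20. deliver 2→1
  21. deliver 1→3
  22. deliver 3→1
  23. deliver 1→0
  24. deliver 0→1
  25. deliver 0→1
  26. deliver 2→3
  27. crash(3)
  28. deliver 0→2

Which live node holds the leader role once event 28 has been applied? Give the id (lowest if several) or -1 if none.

1

1. timeout(2):  <2:cand t1 ->
2. deliver 2→1:  <1:foll t1 ->
3. deliver 1→2:  nop
4. deliver 2→3:  <3:foll t1 ->
5. deliver 3→2:  <2:lead t1 ->
6. propose(2,'s'):  <2:lead t1 s>
7. deliver 2→1:  <1:foll t1 s>
8. deliver 1→2:  nop
9. timeout(1):  <1:cand t2 s>
10. deliver 1→2:  <2:foll t2 s>
11. deliver 2→1:  nop
12. deliver 1→3:  <3:foll t2 ->
13. deliver 3→1:  <1:lead t2 s>
14. crash(3):  <3:✗foll t2 ->
15. recover(3):  <3:foll t2 ->
16. deliver 0→1:  nop
17. deliver 0→1:  nop
18. propose(1,'y'):  <1:lead t2 s,y>
19. deliver 1→2:  <2:foll t2 s,y>
20. deliver 2→1:  nop
21. deliver 1→3:  <3:foll t2 y>
22. deliver 3→1:  nop
23. deliver 1→0:  <0:foll t2 ->
24. deliver 0→1:  nop
25. deliver 0→1:  nop
26. deliver 2→3:  nop
27. crash(3):  <3:✗foll t2 y>
28. deliver 0→2:  nop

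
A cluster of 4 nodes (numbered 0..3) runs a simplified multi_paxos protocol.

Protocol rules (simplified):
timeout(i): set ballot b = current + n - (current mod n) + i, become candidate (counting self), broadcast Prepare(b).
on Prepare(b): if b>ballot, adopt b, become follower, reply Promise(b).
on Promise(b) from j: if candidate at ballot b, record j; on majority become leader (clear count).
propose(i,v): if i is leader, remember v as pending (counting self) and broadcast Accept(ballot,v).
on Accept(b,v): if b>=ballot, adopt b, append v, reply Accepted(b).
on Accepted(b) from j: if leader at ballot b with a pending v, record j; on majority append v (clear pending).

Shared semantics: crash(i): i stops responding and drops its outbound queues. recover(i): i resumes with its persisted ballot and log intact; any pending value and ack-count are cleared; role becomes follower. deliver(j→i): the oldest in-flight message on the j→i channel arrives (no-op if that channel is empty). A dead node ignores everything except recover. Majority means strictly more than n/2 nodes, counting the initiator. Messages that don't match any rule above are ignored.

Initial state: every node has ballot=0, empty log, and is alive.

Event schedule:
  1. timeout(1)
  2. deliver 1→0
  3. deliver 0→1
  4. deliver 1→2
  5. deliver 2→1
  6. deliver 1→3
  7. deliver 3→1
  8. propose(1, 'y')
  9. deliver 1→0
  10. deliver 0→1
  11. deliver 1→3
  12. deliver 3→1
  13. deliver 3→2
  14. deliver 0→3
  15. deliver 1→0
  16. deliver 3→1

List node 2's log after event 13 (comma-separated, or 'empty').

step 1 timeout(1): 1={cand,b=5,log=-}
step 2 deliver 1→0: 0={foll,b=5,log=-}
step 3 deliver 0→1: —
step 4 deliver 1→2: 2={foll,b=5,log=-}
step 5 deliver 2→1: 1={lead,b=5,log=-}
step 6 deliver 1→3: 3={foll,b=5,log=-}
step 7 deliver 3→1: —
step 8 propose(1,'y'): —
step 9 deliver 1→0: 0={foll,b=5,log=y}
step 10 deliver 0→1: —
step 11 deliver 1→3: 3={foll,b=5,log=y}
step 12 deliver 3→1: 1={lead,b=5,log=y}
step 13 deliver 3→2: —

empty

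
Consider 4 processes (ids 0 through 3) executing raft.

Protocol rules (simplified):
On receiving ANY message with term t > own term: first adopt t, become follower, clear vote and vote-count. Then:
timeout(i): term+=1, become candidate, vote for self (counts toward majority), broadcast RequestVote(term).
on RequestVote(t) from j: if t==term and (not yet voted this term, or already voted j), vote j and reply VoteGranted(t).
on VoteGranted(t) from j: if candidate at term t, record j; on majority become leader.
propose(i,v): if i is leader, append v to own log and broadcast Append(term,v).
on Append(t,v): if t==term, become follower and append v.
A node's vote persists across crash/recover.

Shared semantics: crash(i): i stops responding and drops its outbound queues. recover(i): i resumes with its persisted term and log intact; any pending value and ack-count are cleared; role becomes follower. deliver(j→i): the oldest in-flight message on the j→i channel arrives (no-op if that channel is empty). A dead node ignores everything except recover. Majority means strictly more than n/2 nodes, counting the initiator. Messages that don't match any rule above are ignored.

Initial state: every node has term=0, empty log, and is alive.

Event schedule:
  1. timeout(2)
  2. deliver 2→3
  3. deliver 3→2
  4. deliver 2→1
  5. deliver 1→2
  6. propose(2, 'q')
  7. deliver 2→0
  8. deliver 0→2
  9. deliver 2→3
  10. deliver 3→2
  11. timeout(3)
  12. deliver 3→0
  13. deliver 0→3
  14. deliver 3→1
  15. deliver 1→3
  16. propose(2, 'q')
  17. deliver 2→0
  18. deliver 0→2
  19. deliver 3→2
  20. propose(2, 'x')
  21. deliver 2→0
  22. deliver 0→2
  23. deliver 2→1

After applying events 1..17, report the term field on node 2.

1. timeout(2):  <2:cand t1 ->
2. deliver 2→3:  <3:foll t1 ->
3. deliver 3→2:  nop
4. deliver 2→1:  <1:foll t1 ->
5. deliver 1→2:  <2:lead t1 ->
6. propose(2,'q'):  <2:lead t1 q>
7. deliver 2→0:  <0:foll t1 ->
8. deliver 0→2:  nop
9. deliver 2→3:  <3:foll t1 q>
10. deliver 3→2:  nop
11. timeout(3):  <3:cand t2 q>
12. deliver 3→0:  <0:foll t2 ->
13. deliver 0→3:  nop
14. deliver 3→1:  <1:foll t2 ->
15. deliver 1→3:  <3:lead t2 q>
16. propose(2,'q'):  <2:lead t1 q,q>
17. deliver 2→0:  nop

1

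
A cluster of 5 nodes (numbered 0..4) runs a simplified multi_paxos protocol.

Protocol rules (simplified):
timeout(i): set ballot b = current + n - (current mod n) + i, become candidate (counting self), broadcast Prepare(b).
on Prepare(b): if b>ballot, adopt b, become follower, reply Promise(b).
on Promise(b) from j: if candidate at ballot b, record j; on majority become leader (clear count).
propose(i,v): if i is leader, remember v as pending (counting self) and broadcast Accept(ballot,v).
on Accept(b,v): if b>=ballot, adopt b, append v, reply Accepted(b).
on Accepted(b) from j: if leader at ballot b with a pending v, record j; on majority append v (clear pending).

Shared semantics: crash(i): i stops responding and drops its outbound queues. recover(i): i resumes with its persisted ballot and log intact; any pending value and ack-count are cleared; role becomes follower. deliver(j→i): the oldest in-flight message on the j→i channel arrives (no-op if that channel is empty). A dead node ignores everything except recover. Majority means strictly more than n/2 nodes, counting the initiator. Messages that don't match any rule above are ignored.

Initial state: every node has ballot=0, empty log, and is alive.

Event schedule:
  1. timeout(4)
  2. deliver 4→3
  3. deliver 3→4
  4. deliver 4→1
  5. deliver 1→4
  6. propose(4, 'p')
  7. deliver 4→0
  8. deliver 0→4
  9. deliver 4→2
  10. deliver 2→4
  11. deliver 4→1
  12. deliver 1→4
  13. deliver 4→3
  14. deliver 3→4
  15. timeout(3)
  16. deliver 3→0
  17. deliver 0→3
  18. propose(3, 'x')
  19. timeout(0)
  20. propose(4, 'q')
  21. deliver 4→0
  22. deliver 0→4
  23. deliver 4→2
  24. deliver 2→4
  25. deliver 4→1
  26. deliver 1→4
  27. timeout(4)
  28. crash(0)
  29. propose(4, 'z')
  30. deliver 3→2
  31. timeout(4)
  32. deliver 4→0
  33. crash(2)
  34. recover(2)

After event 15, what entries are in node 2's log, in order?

1. timeout(4):  <4:cand b9 ->
2. deliver 4→3:  <3:foll b9 ->
3. deliver 3→4:  nop
4. deliver 4→1:  <1:foll b9 ->
5. deliver 1→4:  <4:lead b9 ->
6. propose(4,'p'):  nop
7. deliver 4→0:  <0:foll b9 ->
8. deliver 0→4:  nop
9. deliver 4→2:  <2:foll b9 ->
10. deliver 2→4:  nop
11. deliver 4→1:  <1:foll b9 p>
12. deliver 1→4:  nop
13. deliver 4→3:  <3:foll b9 p>
14. deliver 3→4:  <4:lead b9 p>
15. timeout(3):  <3:cand b13 p>

empty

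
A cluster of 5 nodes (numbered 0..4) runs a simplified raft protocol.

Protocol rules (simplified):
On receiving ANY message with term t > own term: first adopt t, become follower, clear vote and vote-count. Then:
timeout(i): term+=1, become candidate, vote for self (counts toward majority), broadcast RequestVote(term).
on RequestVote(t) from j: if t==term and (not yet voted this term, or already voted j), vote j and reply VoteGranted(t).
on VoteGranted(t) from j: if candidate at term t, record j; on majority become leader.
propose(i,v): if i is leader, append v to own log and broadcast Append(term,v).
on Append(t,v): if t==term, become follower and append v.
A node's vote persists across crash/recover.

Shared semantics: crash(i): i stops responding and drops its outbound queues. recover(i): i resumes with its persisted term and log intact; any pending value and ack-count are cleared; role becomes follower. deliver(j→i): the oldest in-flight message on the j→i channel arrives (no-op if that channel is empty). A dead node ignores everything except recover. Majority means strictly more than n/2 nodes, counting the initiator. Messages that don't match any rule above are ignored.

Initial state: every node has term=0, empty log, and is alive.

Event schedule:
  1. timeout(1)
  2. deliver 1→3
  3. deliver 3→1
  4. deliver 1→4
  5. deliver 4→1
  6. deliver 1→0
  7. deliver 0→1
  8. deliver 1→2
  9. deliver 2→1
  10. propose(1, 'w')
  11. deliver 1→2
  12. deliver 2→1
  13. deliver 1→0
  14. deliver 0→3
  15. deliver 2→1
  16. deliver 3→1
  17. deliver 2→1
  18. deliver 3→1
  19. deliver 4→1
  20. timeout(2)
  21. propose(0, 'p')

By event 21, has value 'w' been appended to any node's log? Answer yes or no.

yes

step 1 timeout(1): 1={cand,t=1,log=-}
step 2 deliver 1→3: 3={foll,t=1,log=-}
step 3 deliver 3→1: —
step 4 deliver 1→4: 4={foll,t=1,log=-}
step 5 deliver 4→1: 1={lead,t=1,log=-}
step 6 deliver 1→0: 0={foll,t=1,log=-}
step 7 deliver 0→1: —
step 8 deliver 1→2: 2={foll,t=1,log=-}
step 9 deliver 2→1: —
step 10 propose(1,'w'): 1={lead,t=1,log=w}
step 11 deliver 1→2: 2={foll,t=1,log=w}
step 12 deliver 2→1: —
step 13 deliver 1→0: 0={foll,t=1,log=w}
step 14 deliver 0→3: —
step 15 deliver 2→1: —
step 16 deliver 3→1: —
step 17 deliver 2→1: —
step 18 deliver 3→1: —
step 19 deliver 4→1: —
step 20 timeout(2): 2={cand,t=2,log=w}
step 21 propose(0,'p'): —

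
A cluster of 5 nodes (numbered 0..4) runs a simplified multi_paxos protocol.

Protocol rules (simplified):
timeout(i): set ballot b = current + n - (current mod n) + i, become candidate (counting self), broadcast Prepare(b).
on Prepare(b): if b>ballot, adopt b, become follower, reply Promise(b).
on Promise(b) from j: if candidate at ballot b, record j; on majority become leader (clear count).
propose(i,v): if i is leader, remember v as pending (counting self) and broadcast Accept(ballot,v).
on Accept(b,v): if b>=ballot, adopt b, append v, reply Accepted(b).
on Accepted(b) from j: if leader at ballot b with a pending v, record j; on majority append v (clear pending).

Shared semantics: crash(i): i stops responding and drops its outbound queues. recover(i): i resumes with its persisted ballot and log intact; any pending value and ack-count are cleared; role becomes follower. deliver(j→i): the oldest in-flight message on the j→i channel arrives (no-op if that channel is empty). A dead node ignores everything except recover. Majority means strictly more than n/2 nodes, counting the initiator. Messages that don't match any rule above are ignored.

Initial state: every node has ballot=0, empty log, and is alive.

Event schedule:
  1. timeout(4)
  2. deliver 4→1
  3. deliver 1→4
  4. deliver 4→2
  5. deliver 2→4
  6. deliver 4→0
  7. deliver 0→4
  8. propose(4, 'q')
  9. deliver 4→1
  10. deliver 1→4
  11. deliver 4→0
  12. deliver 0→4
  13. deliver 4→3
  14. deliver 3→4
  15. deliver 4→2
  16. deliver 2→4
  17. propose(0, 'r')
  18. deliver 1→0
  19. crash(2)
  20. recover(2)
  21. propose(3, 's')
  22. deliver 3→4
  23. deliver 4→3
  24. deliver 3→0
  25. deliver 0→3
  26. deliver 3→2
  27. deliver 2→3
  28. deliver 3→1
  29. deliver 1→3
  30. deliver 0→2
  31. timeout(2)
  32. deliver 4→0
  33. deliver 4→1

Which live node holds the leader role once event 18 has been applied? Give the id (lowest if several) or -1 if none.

after 1 — timeout(4): n4:cand/b9/[-]
after 2 — deliver 4→1: n1:foll/b9/[-]
after 3 — deliver 1→4: ·
after 4 — deliver 4→2: n2:foll/b9/[-]
after 5 — deliver 2→4: n4:lead/b9/[-]
after 6 — deliver 4→0: n0:foll/b9/[-]
after 7 — deliver 0→4: ·
after 8 — propose(4,'q'): ·
after 9 — deliver 4→1: n1:foll/b9/[q]
after 10 — deliver 1→4: ·
after 11 — deliver 4→0: n0:foll/b9/[q]
after 12 — deliver 0→4: n4:lead/b9/[q]
after 13 — deliver 4→3: n3:foll/b9/[-]
after 14 — deliver 3→4: ·
after 15 — deliver 4→2: n2:foll/b9/[q]
after 16 — deliver 2→4: ·
after 17 — propose(0,'r'): ·
after 18 — deliver 1→0: ·

4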